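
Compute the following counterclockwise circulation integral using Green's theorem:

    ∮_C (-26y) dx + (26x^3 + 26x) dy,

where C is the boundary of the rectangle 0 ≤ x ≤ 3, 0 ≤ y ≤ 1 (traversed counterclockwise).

Green's theorem converts the closed line integral into a double integral over the enclosed region D:

    ∮_C P dx + Q dy = ∬_D (∂Q/∂x - ∂P/∂y) dA.

Here P = -26y, Q = 26x^3 + 26x, so

    ∂Q/∂x = 78x^2 + 26,    ∂P/∂y = -26,
    ∂Q/∂x - ∂P/∂y = 78x^2 + 52.

D is the region 0 ≤ x ≤ 3, 0 ≤ y ≤ 1. Evaluating the double integral:

    ∬_D (78x^2 + 52) dA = ∫_0^{3} ∫_0^{1} (78x^2 + 52) dy dx.

Inner (y from 0 to 1): 78x^2 + 52.
Outer (x from 0 to 3): 858.

Therefore ∮_C P dx + Q dy = 858.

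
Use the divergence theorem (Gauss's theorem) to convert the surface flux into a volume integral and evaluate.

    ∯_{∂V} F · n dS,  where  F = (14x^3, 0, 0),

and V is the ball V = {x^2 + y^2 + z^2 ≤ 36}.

By the divergence theorem,

    ∯_{∂V} F · n dS = ∭_V (∇ · F) dV.

Compute the divergence:
    ∇ · F = ∂F_x/∂x + ∂F_y/∂y + ∂F_z/∂z = 42x^2 + 0 + 0 = 42x^2.

In spherical coordinates, x = ρ sin(φ) cos(θ), y = ρ sin(φ) sin(θ), z = ρ cos(φ), dV = ρ^2 sin(φ) dρ dφ dθ, with 0 ≤ ρ ≤ 6, 0 ≤ φ ≤ π, 0 ≤ θ ≤ 2π.

The integrand, after substitution and multiplying by the volume element, becomes (42ρ^2sin(φ)^2cos(θ)^2) · ρ^2 sin(φ), so

    ∭_V (∇·F) dV = ∫_0^{2π} ∫_0^{π} ∫_0^{6} (42ρ^2sin(φ)^2cos(θ)^2) · ρ^2 sin(φ) dρ dφ dθ.

Inner (ρ from 0 to 6): 326592sin(φ)^3cos(θ)^2/5.
Middle (φ from 0 to π): 435456cos(θ)^2/5.
Outer (θ from 0 to 2π): 435456π/5.

Therefore ∯_{∂V} F · n dS = 435456π/5.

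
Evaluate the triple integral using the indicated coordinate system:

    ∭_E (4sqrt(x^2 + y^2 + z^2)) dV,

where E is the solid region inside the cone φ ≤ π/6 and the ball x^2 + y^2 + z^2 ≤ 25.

In spherical coordinates, x = ρ sin(φ) cos(θ), y = ρ sin(φ) sin(θ), z = ρ cos(φ), and dV = ρ^2 sin(φ) dρ dφ dθ.

The integrand becomes 4ρ, so

    ∭_E (4sqrt(x^2 + y^2 + z^2)) dV = ∫_{0}^{2π} ∫_{0}^{π/6} ∫_{0}^{5} (4ρ) · ρ^2 sin(φ) dρ dφ dθ.

Inner (ρ): 625sin(φ).
Middle (φ): 625 - 625sqrt(3)/2.
Outer (θ): 625π (2 - sqrt(3)).

Therefore the triple integral equals 625π (2 - sqrt(3)).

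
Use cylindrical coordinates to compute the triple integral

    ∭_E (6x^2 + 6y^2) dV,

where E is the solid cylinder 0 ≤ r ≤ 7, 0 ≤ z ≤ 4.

In cylindrical coordinates, x = r cos(θ), y = r sin(θ), z = z, and dV = r dr dθ dz.

The integrand becomes 6r^2, so

    ∭_E (6x^2 + 6y^2) dV = ∫_{0}^{2π} ∫_{0}^{7} ∫_{0}^{4} (6r^2) · r dz dr dθ.

Inner (z): 24r^3.
Middle (r from 0 to 7): 14406.
Outer (θ): 28812π.

Therefore the triple integral equals 28812π.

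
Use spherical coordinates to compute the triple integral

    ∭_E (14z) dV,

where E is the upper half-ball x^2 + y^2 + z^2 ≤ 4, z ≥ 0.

In spherical coordinates, x = ρ sin(φ) cos(θ), y = ρ sin(φ) sin(θ), z = ρ cos(φ), and dV = ρ^2 sin(φ) dρ dφ dθ.

The integrand becomes 14ρ cos(φ), so

    ∭_E (14z) dV = ∫_{0}^{2π} ∫_{0}^{π/2} ∫_{0}^{2} (14ρ cos(φ)) · ρ^2 sin(φ) dρ dφ dθ.

Inner (ρ): 28sin(2φ).
Middle (φ): 28.
Outer (θ): 56π.

Therefore the triple integral equals 56π.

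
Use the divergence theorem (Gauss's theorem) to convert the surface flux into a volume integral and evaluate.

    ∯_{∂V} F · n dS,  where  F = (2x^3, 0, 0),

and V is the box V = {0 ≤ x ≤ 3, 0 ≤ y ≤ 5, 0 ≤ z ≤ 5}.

By the divergence theorem,

    ∯_{∂V} F · n dS = ∭_V (∇ · F) dV.

Compute the divergence:
    ∇ · F = ∂F_x/∂x + ∂F_y/∂y + ∂F_z/∂z = 6x^2 + 0 + 0 = 6x^2.

V is a rectangular box, so dV = dx dy dz with 0 ≤ x ≤ 3, 0 ≤ y ≤ 5, 0 ≤ z ≤ 5.

Integrate (6x^2) over V as an iterated integral:

    ∭_V (∇·F) dV = ∫_0^{3} ∫_0^{5} ∫_0^{5} (6x^2) dz dy dx.

Inner (z from 0 to 5): 30x^2.
Middle (y from 0 to 5): 150x^2.
Outer (x from 0 to 3): 1350.

Therefore ∯_{∂V} F · n dS = 1350.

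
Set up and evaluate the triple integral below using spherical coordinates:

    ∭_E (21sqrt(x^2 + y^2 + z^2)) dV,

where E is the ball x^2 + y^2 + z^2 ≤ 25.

In spherical coordinates, x = ρ sin(φ) cos(θ), y = ρ sin(φ) sin(θ), z = ρ cos(φ), and dV = ρ^2 sin(φ) dρ dφ dθ.

The integrand becomes 21ρ, so

    ∭_E (21sqrt(x^2 + y^2 + z^2)) dV = ∫_{0}^{2π} ∫_{0}^{π} ∫_{0}^{5} (21ρ) · ρ^2 sin(φ) dρ dφ dθ.

Inner (ρ): 13125sin(φ)/4.
Middle (φ): 13125/2.
Outer (θ): 13125π.

Therefore the triple integral equals 13125π.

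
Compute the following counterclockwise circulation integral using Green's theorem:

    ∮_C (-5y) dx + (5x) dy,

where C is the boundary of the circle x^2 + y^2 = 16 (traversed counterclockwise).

Green's theorem converts the closed line integral into a double integral over the enclosed region D:

    ∮_C P dx + Q dy = ∬_D (∂Q/∂x - ∂P/∂y) dA.

Here P = -5y, Q = 5x, so

    ∂Q/∂x = 5,    ∂P/∂y = -5,
    ∂Q/∂x - ∂P/∂y = 10.

D is the region x^2 + y^2 ≤ 16. Evaluating the double integral:

In polar coordinates (x = r cos θ, y = r sin θ, dA = r dr dθ) the integrand becomes 10, so

    ∬_D (10) dA = ∫_0^{2π} ∫_0^{4} (10) · r dr dθ.

Inner (r from 0 to 4): 80.
Outer (θ from 0 to 2π): 160π.

Therefore ∮_C P dx + Q dy = 160π.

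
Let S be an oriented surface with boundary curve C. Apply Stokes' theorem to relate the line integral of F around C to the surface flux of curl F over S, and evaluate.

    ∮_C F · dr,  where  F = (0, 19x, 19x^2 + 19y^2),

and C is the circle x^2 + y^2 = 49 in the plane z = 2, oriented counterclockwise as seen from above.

Let S be the flat disk x^2 + y^2 ≤ 49 in the plane z = 2, with upward unit normal n̂ = ẑ. By Stokes' theorem,

    ∮_C F · dr = ∬_S (∇ × F) · n̂ dS = ∬_D (curl F)_z dA,

where D is the disk x^2 + y^2 ≤ 49.

Compute the curl of F = (0, 19x, 19x^2 + 19y^2):
    (∇ × F)_x = ∂F_z/∂y - ∂F_y/∂z = 38y,
    (∇ × F)_y = ∂F_x/∂z - ∂F_z/∂x = -38x,
    (∇ × F)_z = ∂F_y/∂x - ∂F_x/∂y = 19.

On z = 2, (curl F)_z = 19.

Convert to polar (x = r cos θ, y = r sin θ, dA = r dr dθ); the integrand becomes 19, so

    ∬_D (curl F)_z dA = ∫_0^{2π} ∫_0^{7} (19) · r dr dθ.

Inner (r from 0 to 7): 931/2.
Outer (θ from 0 to 2π): 931π.

Therefore ∮_C F · dr = 931π.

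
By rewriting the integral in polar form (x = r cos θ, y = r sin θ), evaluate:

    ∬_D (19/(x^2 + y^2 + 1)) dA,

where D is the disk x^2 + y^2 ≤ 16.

The region D is 0 ≤ r ≤ 4, 0 ≤ θ ≤ 2π in polar coordinates, where x = r cos(θ), y = r sin(θ), and dA = r dr dθ.

Under the substitution, the integrand becomes 19/(r^2 + 1), so

    ∬_D (19/(x^2 + y^2 + 1)) dA = ∫_{0}^{2π} ∫_{0}^{4} (19/(r^2 + 1)) · r dr dθ.

Inner integral (in r): ∫_{0}^{4} (19/(r^2 + 1)) · r dr = 19log(17)/2.

Outer integral (in θ): ∫_{0}^{2π} (19log(17)/2) dθ = 19π log(17).

Therefore ∬_D (19/(x^2 + y^2 + 1)) dA = 19π log(17).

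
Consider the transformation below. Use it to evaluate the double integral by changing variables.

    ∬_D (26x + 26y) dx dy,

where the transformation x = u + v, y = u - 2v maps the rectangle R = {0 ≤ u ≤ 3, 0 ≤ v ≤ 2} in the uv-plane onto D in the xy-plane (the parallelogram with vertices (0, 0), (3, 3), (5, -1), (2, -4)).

Compute the Jacobian determinant of (x, y) with respect to (u, v):

    ∂(x,y)/∂(u,v) = | 1  1 | = (1)(-2) - (1)(1) = -3.
                   | 1  -2 |

Its absolute value is |J| = 3 (the area scaling factor).

Substituting x = u + v, y = u - 2v into the integrand,

    26x + 26y → 52u - 26v,

so the integral becomes

    ∬_R (52u - 26v) · |J| du dv = ∫_0^3 ∫_0^2 (156u - 78v) dv du.

Inner (v): 312u - 156.
Outer (u): 936.

Therefore ∬_D (26x + 26y) dx dy = 936.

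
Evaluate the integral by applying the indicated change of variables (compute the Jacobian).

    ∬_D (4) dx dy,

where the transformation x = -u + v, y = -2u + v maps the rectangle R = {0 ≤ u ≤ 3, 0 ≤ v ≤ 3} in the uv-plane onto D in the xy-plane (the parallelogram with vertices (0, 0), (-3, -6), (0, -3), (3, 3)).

Compute the Jacobian determinant of (x, y) with respect to (u, v):

    ∂(x,y)/∂(u,v) = | -1  1 | = (-1)(1) - (1)(-2) = 1.
                   | -2  1 |

Its absolute value is |J| = 1 (the area scaling factor).

Substituting x = -u + v, y = -2u + v into the integrand,

    4 → 4,

so the integral becomes

    ∬_R (4) · |J| du dv = ∫_0^3 ∫_0^3 (4) dv du.

Inner (v): 12.
Outer (u): 36.

Therefore ∬_D (4) dx dy = 36.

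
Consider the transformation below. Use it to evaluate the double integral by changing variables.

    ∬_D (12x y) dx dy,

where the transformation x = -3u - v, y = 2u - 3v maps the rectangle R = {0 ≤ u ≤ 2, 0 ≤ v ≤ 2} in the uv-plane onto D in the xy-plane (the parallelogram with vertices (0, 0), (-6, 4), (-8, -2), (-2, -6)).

Compute the Jacobian determinant of (x, y) with respect to (u, v):

    ∂(x,y)/∂(u,v) = | -3  -1 | = (-3)(-3) - (-1)(2) = 11.
                   | 2  -3 |

Its absolute value is |J| = 11 (the area scaling factor).

Substituting x = -3u - v, y = 2u - 3v into the integrand,

    12x y → -72u^2 + 84u v + 36v^2,

so the integral becomes

    ∬_R (-72u^2 + 84u v + 36v^2) · |J| du dv = ∫_0^2 ∫_0^2 (-792u^2 + 924u v + 396v^2) dv du.

Inner (v): -1584u^2 + 1848u + 1056.
Outer (u): 1584.

Therefore ∬_D (12x y) dx dy = 1584.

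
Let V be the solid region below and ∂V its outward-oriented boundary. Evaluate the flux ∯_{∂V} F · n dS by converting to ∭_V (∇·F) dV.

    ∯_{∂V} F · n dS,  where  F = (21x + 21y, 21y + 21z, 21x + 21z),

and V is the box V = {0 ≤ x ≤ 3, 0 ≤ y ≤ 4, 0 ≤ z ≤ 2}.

By the divergence theorem,

    ∯_{∂V} F · n dS = ∭_V (∇ · F) dV.

Compute the divergence:
    ∇ · F = ∂F_x/∂x + ∂F_y/∂y + ∂F_z/∂z = 21 + 21 + 21 = 63.

V is a rectangular box, so dV = dx dy dz with 0 ≤ x ≤ 3, 0 ≤ y ≤ 4, 0 ≤ z ≤ 2.

Integrate (63) over V as an iterated integral:

    ∭_V (∇·F) dV = ∫_0^{3} ∫_0^{4} ∫_0^{2} (63) dz dy dx.

Inner (z from 0 to 2): 126.
Middle (y from 0 to 4): 504.
Outer (x from 0 to 3): 1512.

Therefore ∯_{∂V} F · n dS = 1512.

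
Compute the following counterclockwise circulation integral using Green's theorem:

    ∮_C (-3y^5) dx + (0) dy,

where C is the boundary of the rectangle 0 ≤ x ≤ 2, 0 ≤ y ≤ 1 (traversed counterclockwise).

Green's theorem converts the closed line integral into a double integral over the enclosed region D:

    ∮_C P dx + Q dy = ∬_D (∂Q/∂x - ∂P/∂y) dA.

Here P = -3y^5, Q = 0, so

    ∂Q/∂x = 0,    ∂P/∂y = -15y^4,
    ∂Q/∂x - ∂P/∂y = 15y^4.

D is the region 0 ≤ x ≤ 2, 0 ≤ y ≤ 1. Evaluating the double integral:

    ∬_D (15y^4) dA = ∫_0^{2} ∫_0^{1} (15y^4) dy dx.

Inner (y from 0 to 1): 3.
Outer (x from 0 to 2): 6.

Therefore ∮_C P dx + Q dy = 6.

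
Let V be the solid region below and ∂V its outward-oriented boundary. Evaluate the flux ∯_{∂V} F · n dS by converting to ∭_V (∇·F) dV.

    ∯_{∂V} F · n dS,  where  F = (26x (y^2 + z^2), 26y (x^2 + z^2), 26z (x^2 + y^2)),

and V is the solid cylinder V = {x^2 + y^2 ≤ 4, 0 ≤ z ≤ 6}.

By the divergence theorem,

    ∯_{∂V} F · n dS = ∭_V (∇ · F) dV.

Compute the divergence:
    ∇ · F = ∂F_x/∂x + ∂F_y/∂y + ∂F_z/∂z = 26y^2 + 26z^2 + 26x^2 + 26z^2 + 26x^2 + 26y^2 = 52x^2 + 52y^2 + 52z^2.

In cylindrical coordinates, x = r cos(θ), y = r sin(θ), z = z, dV = r dr dθ dz, with 0 ≤ r ≤ 2, 0 ≤ θ ≤ 2π, 0 ≤ z ≤ 6.

The integrand, after substitution and multiplying by the volume element, becomes (52r^2 + 52z^2) · r, so

    ∭_V (∇·F) dV = ∫_0^{2π} ∫_0^{2} ∫_0^{6} (52r^2 + 52z^2) · r dz dr dθ.

Inner (z from 0 to 6): 312r (r^2 + 12).
Middle (r from 0 to 2): 8736.
Outer (θ from 0 to 2π): 17472π.

Therefore ∯_{∂V} F · n dS = 17472π.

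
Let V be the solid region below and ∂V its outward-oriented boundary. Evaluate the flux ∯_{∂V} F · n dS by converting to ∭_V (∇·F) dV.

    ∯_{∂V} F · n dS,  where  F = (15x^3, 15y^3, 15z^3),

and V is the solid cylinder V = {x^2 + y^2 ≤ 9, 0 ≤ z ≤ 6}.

By the divergence theorem,

    ∯_{∂V} F · n dS = ∭_V (∇ · F) dV.

Compute the divergence:
    ∇ · F = ∂F_x/∂x + ∂F_y/∂y + ∂F_z/∂z = 45x^2 + 45y^2 + 45z^2.

In cylindrical coordinates, x = r cos(θ), y = r sin(θ), z = z, dV = r dr dθ dz, with 0 ≤ r ≤ 3, 0 ≤ θ ≤ 2π, 0 ≤ z ≤ 6.

The integrand, after substitution and multiplying by the volume element, becomes (45r^2 + 45z^2) · r, so

    ∭_V (∇·F) dV = ∫_0^{2π} ∫_0^{3} ∫_0^{6} (45r^2 + 45z^2) · r dz dr dθ.

Inner (z from 0 to 6): 270r (r^2 + 12).
Middle (r from 0 to 3): 40095/2.
Outer (θ from 0 to 2π): 40095π.

Therefore ∯_{∂V} F · n dS = 40095π.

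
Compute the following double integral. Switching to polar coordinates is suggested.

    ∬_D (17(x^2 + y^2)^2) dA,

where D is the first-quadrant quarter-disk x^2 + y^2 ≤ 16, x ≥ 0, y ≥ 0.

The region D is 0 ≤ r ≤ 4, 0 ≤ θ ≤ π/2 in polar coordinates, where x = r cos(θ), y = r sin(θ), and dA = r dr dθ.

Under the substitution, the integrand becomes 17r^4, so

    ∬_D (17(x^2 + y^2)^2) dA = ∫_{0}^{π/2} ∫_{0}^{4} (17r^4) · r dr dθ.

Inner integral (in r): ∫_{0}^{4} (17r^4) · r dr = 34816/3.

Outer integral (in θ): ∫_{0}^{π/2} (34816/3) dθ = 17408π/3.

Therefore ∬_D (17(x^2 + y^2)^2) dA = 17408π/3.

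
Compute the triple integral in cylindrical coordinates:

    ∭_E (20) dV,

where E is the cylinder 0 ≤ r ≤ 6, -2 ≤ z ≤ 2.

In cylindrical coordinates, x = r cos(θ), y = r sin(θ), z = z, and dV = r dr dθ dz.

The integrand becomes 20, so

    ∭_E (20) dV = ∫_{0}^{2π} ∫_{0}^{6} ∫_{-2}^{2} (20) · r dz dr dθ.

Inner (z): 80r.
Middle (r from 0 to 6): 1440.
Outer (θ): 2880π.

Therefore the triple integral equals 2880π.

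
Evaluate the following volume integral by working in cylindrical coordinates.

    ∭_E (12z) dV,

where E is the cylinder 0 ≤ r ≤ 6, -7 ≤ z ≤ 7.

In cylindrical coordinates, x = r cos(θ), y = r sin(θ), z = z, and dV = r dr dθ dz.

The integrand becomes 12z, so

    ∭_E (12z) dV = ∫_{0}^{2π} ∫_{0}^{6} ∫_{-7}^{7} (12z) · r dz dr dθ.

Inner (z): 0.
Middle (r from 0 to 6): 0.
Outer (θ): 0.

Therefore the triple integral equals 0.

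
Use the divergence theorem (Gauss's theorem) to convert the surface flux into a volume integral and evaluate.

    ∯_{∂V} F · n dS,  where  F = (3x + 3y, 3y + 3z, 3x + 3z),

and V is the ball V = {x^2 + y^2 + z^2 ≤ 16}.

By the divergence theorem,

    ∯_{∂V} F · n dS = ∭_V (∇ · F) dV.

Compute the divergence:
    ∇ · F = ∂F_x/∂x + ∂F_y/∂y + ∂F_z/∂z = 3 + 3 + 3 = 9.

In spherical coordinates, x = ρ sin(φ) cos(θ), y = ρ sin(φ) sin(θ), z = ρ cos(φ), dV = ρ^2 sin(φ) dρ dφ dθ, with 0 ≤ ρ ≤ 4, 0 ≤ φ ≤ π, 0 ≤ θ ≤ 2π.

The integrand, after substitution and multiplying by the volume element, becomes (9) · ρ^2 sin(φ), so

    ∭_V (∇·F) dV = ∫_0^{2π} ∫_0^{π} ∫_0^{4} (9) · ρ^2 sin(φ) dρ dφ dθ.

Inner (ρ from 0 to 4): 192sin(φ).
Middle (φ from 0 to π): 384.
Outer (θ from 0 to 2π): 768π.

Therefore ∯_{∂V} F · n dS = 768π.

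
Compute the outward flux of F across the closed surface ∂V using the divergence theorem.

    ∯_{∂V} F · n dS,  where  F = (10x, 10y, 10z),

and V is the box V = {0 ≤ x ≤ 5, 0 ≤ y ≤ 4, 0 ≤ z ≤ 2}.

By the divergence theorem,

    ∯_{∂V} F · n dS = ∭_V (∇ · F) dV.

Compute the divergence:
    ∇ · F = ∂F_x/∂x + ∂F_y/∂y + ∂F_z/∂z = 10 + 10 + 10 = 30.

V is a rectangular box, so dV = dx dy dz with 0 ≤ x ≤ 5, 0 ≤ y ≤ 4, 0 ≤ z ≤ 2.

Integrate (30) over V as an iterated integral:

    ∭_V (∇·F) dV = ∫_0^{5} ∫_0^{4} ∫_0^{2} (30) dz dy dx.

Inner (z from 0 to 2): 60.
Middle (y from 0 to 4): 240.
Outer (x from 0 to 5): 1200.

Therefore ∯_{∂V} F · n dS = 1200.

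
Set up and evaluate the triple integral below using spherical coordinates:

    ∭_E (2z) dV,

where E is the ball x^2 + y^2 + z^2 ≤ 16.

In spherical coordinates, x = ρ sin(φ) cos(θ), y = ρ sin(φ) sin(θ), z = ρ cos(φ), and dV = ρ^2 sin(φ) dρ dφ dθ.

The integrand becomes 2ρ cos(φ), so

    ∭_E (2z) dV = ∫_{0}^{2π} ∫_{0}^{π} ∫_{0}^{4} (2ρ cos(φ)) · ρ^2 sin(φ) dρ dφ dθ.

Inner (ρ): 64sin(2φ).
Middle (φ): 0.
Outer (θ): 0.

Therefore the triple integral equals 0.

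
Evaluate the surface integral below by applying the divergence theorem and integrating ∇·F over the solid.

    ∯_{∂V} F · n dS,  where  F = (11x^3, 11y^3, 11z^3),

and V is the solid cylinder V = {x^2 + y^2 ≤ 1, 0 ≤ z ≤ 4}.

By the divergence theorem,

    ∯_{∂V} F · n dS = ∭_V (∇ · F) dV.

Compute the divergence:
    ∇ · F = ∂F_x/∂x + ∂F_y/∂y + ∂F_z/∂z = 33x^2 + 33y^2 + 33z^2.

In cylindrical coordinates, x = r cos(θ), y = r sin(θ), z = z, dV = r dr dθ dz, with 0 ≤ r ≤ 1, 0 ≤ θ ≤ 2π, 0 ≤ z ≤ 4.

The integrand, after substitution and multiplying by the volume element, becomes (33r^2 + 33z^2) · r, so

    ∭_V (∇·F) dV = ∫_0^{2π} ∫_0^{1} ∫_0^{4} (33r^2 + 33z^2) · r dz dr dθ.

Inner (z from 0 to 4): 132r^3 + 704r.
Middle (r from 0 to 1): 385.
Outer (θ from 0 to 2π): 770π.

Therefore ∯_{∂V} F · n dS = 770π.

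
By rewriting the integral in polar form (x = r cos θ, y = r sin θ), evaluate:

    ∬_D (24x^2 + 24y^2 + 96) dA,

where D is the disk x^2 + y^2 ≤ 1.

The region D is 0 ≤ r ≤ 1, 0 ≤ θ ≤ 2π in polar coordinates, where x = r cos(θ), y = r sin(θ), and dA = r dr dθ.

Under the substitution, the integrand becomes 24r^2 + 96, so

    ∬_D (24x^2 + 24y^2 + 96) dA = ∫_{0}^{2π} ∫_{0}^{1} (24r^2 + 96) · r dr dθ.

Inner integral (in r): ∫_{0}^{1} (24r^2 + 96) · r dr = 54.

Outer integral (in θ): ∫_{0}^{2π} (54) dθ = 108π.

Therefore ∬_D (24x^2 + 24y^2 + 96) dA = 108π.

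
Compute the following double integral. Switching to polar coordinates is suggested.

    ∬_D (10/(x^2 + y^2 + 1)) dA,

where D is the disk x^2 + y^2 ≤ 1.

The region D is 0 ≤ r ≤ 1, 0 ≤ θ ≤ 2π in polar coordinates, where x = r cos(θ), y = r sin(θ), and dA = r dr dθ.

Under the substitution, the integrand becomes 10/(r^2 + 1), so

    ∬_D (10/(x^2 + y^2 + 1)) dA = ∫_{0}^{2π} ∫_{0}^{1} (10/(r^2 + 1)) · r dr dθ.

Inner integral (in r): ∫_{0}^{1} (10/(r^2 + 1)) · r dr = log(32).

Outer integral (in θ): ∫_{0}^{2π} (log(32)) dθ = 10π log(2).

Therefore ∬_D (10/(x^2 + y^2 + 1)) dA = 10π log(2).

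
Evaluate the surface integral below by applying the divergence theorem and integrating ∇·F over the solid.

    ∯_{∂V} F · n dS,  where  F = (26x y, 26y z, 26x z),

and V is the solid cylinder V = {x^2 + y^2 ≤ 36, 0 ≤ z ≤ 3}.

By the divergence theorem,

    ∯_{∂V} F · n dS = ∭_V (∇ · F) dV.

Compute the divergence:
    ∇ · F = ∂F_x/∂x + ∂F_y/∂y + ∂F_z/∂z = 26y + 26z + 26x = 26x + 26y + 26z.

In cylindrical coordinates, x = r cos(θ), y = r sin(θ), z = z, dV = r dr dθ dz, with 0 ≤ r ≤ 6, 0 ≤ θ ≤ 2π, 0 ≤ z ≤ 3.

The integrand, after substitution and multiplying by the volume element, becomes (26sqrt(2)r sin(θ + π/4) + 26z) · r, so

    ∭_V (∇·F) dV = ∫_0^{2π} ∫_0^{6} ∫_0^{3} (26sqrt(2)r sin(θ + π/4) + 26z) · r dz dr dθ.

Inner (z from 0 to 3): 39r (2sqrt(2)r sin(θ + π/4) + 3).
Middle (r from 0 to 6): 5616sqrt(2)sin(θ + π/4) + 2106.
Outer (θ from 0 to 2π): 4212π.

Therefore ∯_{∂V} F · n dS = 4212π.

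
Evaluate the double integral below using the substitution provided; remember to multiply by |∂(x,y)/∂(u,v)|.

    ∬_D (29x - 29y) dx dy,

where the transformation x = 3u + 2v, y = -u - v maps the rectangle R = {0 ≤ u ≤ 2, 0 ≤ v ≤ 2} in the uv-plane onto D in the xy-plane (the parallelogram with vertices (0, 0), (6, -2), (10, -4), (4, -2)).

Compute the Jacobian determinant of (x, y) with respect to (u, v):

    ∂(x,y)/∂(u,v) = | 3  2 | = (3)(-1) - (2)(-1) = -1.
                   | -1  -1 |

Its absolute value is |J| = 1 (the area scaling factor).

Substituting x = 3u + 2v, y = -u - v into the integrand,

    29x - 29y → 116u + 87v,

so the integral becomes

    ∬_R (116u + 87v) · |J| du dv = ∫_0^2 ∫_0^2 (116u + 87v) dv du.

Inner (v): 232u + 174.
Outer (u): 812.

Therefore ∬_D (29x - 29y) dx dy = 812.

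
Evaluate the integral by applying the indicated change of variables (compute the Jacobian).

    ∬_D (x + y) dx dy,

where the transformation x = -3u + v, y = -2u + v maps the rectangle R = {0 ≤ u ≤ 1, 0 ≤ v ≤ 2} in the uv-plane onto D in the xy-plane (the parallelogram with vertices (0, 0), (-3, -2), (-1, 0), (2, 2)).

Compute the Jacobian determinant of (x, y) with respect to (u, v):

    ∂(x,y)/∂(u,v) = | -3  1 | = (-3)(1) - (1)(-2) = -1.
                   | -2  1 |

Its absolute value is |J| = 1 (the area scaling factor).

Substituting x = -3u + v, y = -2u + v into the integrand,

    x + y → -5u + 2v,

so the integral becomes

    ∬_R (-5u + 2v) · |J| du dv = ∫_0^1 ∫_0^2 (-5u + 2v) dv du.

Inner (v): 4 - 10u.
Outer (u): -1.

Therefore ∬_D (x + y) dx dy = -1.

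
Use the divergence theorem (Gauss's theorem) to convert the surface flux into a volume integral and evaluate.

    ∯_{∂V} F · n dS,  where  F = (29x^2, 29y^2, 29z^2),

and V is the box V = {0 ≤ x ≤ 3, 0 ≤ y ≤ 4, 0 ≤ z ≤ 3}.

By the divergence theorem,

    ∯_{∂V} F · n dS = ∭_V (∇ · F) dV.

Compute the divergence:
    ∇ · F = ∂F_x/∂x + ∂F_y/∂y + ∂F_z/∂z = 58x + 58y + 58z.

V is a rectangular box, so dV = dx dy dz with 0 ≤ x ≤ 3, 0 ≤ y ≤ 4, 0 ≤ z ≤ 3.

Integrate (58x + 58y + 58z) over V as an iterated integral:

    ∭_V (∇·F) dV = ∫_0^{3} ∫_0^{4} ∫_0^{3} (58x + 58y + 58z) dz dy dx.

Inner (z from 0 to 3): 174x + 174y + 261.
Middle (y from 0 to 4): 696x + 2436.
Outer (x from 0 to 3): 10440.

Therefore ∯_{∂V} F · n dS = 10440.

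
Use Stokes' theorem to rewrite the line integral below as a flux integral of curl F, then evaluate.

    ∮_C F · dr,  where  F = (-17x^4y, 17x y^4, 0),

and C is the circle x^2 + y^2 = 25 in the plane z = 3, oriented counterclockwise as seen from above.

Let S be the flat disk x^2 + y^2 ≤ 25 in the plane z = 3, with upward unit normal n̂ = ẑ. By Stokes' theorem,

    ∮_C F · dr = ∬_S (∇ × F) · n̂ dS = ∬_D (curl F)_z dA,

where D is the disk x^2 + y^2 ≤ 25.

Compute the curl of F = (-17x^4y, 17x y^4, 0):
    (∇ × F)_x = ∂F_z/∂y - ∂F_y/∂z = 0,
    (∇ × F)_y = ∂F_x/∂z - ∂F_z/∂x = 0,
    (∇ × F)_z = ∂F_y/∂x - ∂F_x/∂y = 17x^4 + 17y^4.

On z = 3, (curl F)_z = 17x^4 + 17y^4.

Convert to polar (x = r cos θ, y = r sin θ, dA = r dr dθ); the integrand becomes 17r^4(sin(θ)^4 + cos(θ)^4), so

    ∬_D (curl F)_z dA = ∫_0^{2π} ∫_0^{5} (17r^4(sin(θ)^4 + cos(θ)^4)) · r dr dθ.

Inner (r from 0 to 5): 265625sin(θ)^4/6 + 265625cos(θ)^4/6.
Outer (θ from 0 to 2π): 265625π/4.

Therefore ∮_C F · dr = 265625π/4.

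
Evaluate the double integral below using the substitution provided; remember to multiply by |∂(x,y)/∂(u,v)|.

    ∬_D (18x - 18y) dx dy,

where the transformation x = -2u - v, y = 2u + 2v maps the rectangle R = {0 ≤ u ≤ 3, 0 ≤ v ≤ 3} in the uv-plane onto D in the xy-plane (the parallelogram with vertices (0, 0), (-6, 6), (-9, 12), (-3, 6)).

Compute the Jacobian determinant of (x, y) with respect to (u, v):

    ∂(x,y)/∂(u,v) = | -2  -1 | = (-2)(2) - (-1)(2) = -2.
                   | 2  2 |

Its absolute value is |J| = 2 (the area scaling factor).

Substituting x = -2u - v, y = 2u + 2v into the integrand,

    18x - 18y → -72u - 54v,

so the integral becomes

    ∬_R (-72u - 54v) · |J| du dv = ∫_0^3 ∫_0^3 (-144u - 108v) dv du.

Inner (v): -432u - 486.
Outer (u): -3402.

Therefore ∬_D (18x - 18y) dx dy = -3402.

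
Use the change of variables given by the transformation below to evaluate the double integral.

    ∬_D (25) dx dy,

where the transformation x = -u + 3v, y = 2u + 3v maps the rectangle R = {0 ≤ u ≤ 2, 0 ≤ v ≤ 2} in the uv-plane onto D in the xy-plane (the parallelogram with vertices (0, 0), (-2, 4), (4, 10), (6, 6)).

Compute the Jacobian determinant of (x, y) with respect to (u, v):

    ∂(x,y)/∂(u,v) = | -1  3 | = (-1)(3) - (3)(2) = -9.
                   | 2  3 |

Its absolute value is |J| = 9 (the area scaling factor).

Substituting x = -u + 3v, y = 2u + 3v into the integrand,

    25 → 25,

so the integral becomes

    ∬_R (25) · |J| du dv = ∫_0^2 ∫_0^2 (225) dv du.

Inner (v): 450.
Outer (u): 900.

Therefore ∬_D (25) dx dy = 900.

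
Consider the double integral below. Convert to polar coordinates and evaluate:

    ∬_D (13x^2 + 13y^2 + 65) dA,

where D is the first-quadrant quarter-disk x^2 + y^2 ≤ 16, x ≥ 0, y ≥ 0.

The region D is 0 ≤ r ≤ 4, 0 ≤ θ ≤ π/2 in polar coordinates, where x = r cos(θ), y = r sin(θ), and dA = r dr dθ.

Under the substitution, the integrand becomes 13r^2 + 65, so

    ∬_D (13x^2 + 13y^2 + 65) dA = ∫_{0}^{π/2} ∫_{0}^{4} (13r^2 + 65) · r dr dθ.

Inner integral (in r): ∫_{0}^{4} (13r^2 + 65) · r dr = 1352.

Outer integral (in θ): ∫_{0}^{π/2} (1352) dθ = 676π.

Therefore ∬_D (13x^2 + 13y^2 + 65) dA = 676π.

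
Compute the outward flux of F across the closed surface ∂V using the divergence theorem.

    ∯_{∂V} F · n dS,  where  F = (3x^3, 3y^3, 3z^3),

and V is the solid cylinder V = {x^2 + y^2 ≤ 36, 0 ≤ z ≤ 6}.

By the divergence theorem,

    ∯_{∂V} F · n dS = ∭_V (∇ · F) dV.

Compute the divergence:
    ∇ · F = ∂F_x/∂x + ∂F_y/∂y + ∂F_z/∂z = 9x^2 + 9y^2 + 9z^2.

In cylindrical coordinates, x = r cos(θ), y = r sin(θ), z = z, dV = r dr dθ dz, with 0 ≤ r ≤ 6, 0 ≤ θ ≤ 2π, 0 ≤ z ≤ 6.

The integrand, after substitution and multiplying by the volume element, becomes (9r^2 + 9z^2) · r, so

    ∭_V (∇·F) dV = ∫_0^{2π} ∫_0^{6} ∫_0^{6} (9r^2 + 9z^2) · r dz dr dθ.

Inner (z from 0 to 6): 54r (r^2 + 12).
Middle (r from 0 to 6): 29160.
Outer (θ from 0 to 2π): 58320π.

Therefore ∯_{∂V} F · n dS = 58320π.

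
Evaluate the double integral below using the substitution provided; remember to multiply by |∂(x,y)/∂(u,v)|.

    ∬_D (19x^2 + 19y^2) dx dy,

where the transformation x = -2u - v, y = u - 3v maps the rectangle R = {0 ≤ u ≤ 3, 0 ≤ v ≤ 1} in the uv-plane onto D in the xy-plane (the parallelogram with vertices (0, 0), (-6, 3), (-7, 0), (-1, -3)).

Compute the Jacobian determinant of (x, y) with respect to (u, v):

    ∂(x,y)/∂(u,v) = | -2  -1 | = (-2)(-3) - (-1)(1) = 7.
                   | 1  -3 |

Its absolute value is |J| = 7 (the area scaling factor).

Substituting x = -2u - v, y = u - 3v into the integrand,

    19x^2 + 19y^2 → 95u^2 - 38u v + 190v^2,

so the integral becomes

    ∬_R (95u^2 - 38u v + 190v^2) · |J| du dv = ∫_0^3 ∫_0^1 (665u^2 - 266u v + 1330v^2) dv du.

Inner (v): 665u^2 - 133u + 1330/3.
Outer (u): 13433/2.

Therefore ∬_D (19x^2 + 19y^2) dx dy = 13433/2.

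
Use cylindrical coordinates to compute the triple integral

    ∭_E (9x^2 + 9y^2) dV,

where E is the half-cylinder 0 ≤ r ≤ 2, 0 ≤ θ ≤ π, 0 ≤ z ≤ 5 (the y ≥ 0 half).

In cylindrical coordinates, x = r cos(θ), y = r sin(θ), z = z, and dV = r dr dθ dz.

The integrand becomes 9r^2, so

    ∭_E (9x^2 + 9y^2) dV = ∫_{0}^{π} ∫_{0}^{2} ∫_{0}^{5} (9r^2) · r dz dr dθ.

Inner (z): 45r^3.
Middle (r from 0 to 2): 180.
Outer (θ): 180π.

Therefore the triple integral equals 180π.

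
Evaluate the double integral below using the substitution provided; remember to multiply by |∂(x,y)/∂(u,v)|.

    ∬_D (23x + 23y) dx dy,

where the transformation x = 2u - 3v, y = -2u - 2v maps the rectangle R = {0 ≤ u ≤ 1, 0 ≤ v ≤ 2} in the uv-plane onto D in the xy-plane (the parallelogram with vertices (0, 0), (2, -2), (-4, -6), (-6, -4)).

Compute the Jacobian determinant of (x, y) with respect to (u, v):

    ∂(x,y)/∂(u,v) = | 2  -3 | = (2)(-2) - (-3)(-2) = -10.
                   | -2  -2 |

Its absolute value is |J| = 10 (the area scaling factor).

Substituting x = 2u - 3v, y = -2u - 2v into the integrand,

    23x + 23y → -115v,

so the integral becomes

    ∬_R (-115v) · |J| du dv = ∫_0^1 ∫_0^2 (-1150v) dv du.

Inner (v): -2300.
Outer (u): -2300.

Therefore ∬_D (23x + 23y) dx dy = -2300.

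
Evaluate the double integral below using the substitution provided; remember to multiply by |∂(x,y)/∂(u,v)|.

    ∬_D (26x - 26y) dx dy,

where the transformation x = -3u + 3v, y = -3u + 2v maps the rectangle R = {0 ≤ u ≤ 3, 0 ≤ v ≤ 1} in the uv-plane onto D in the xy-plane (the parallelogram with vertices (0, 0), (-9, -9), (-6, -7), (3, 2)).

Compute the Jacobian determinant of (x, y) with respect to (u, v):

    ∂(x,y)/∂(u,v) = | -3  3 | = (-3)(2) - (3)(-3) = 3.
                   | -3  2 |

Its absolute value is |J| = 3 (the area scaling factor).

Substituting x = -3u + 3v, y = -3u + 2v into the integrand,

    26x - 26y → 26v,

so the integral becomes

    ∬_R (26v) · |J| du dv = ∫_0^3 ∫_0^1 (78v) dv du.

Inner (v): 39.
Outer (u): 117.

Therefore ∬_D (26x - 26y) dx dy = 117.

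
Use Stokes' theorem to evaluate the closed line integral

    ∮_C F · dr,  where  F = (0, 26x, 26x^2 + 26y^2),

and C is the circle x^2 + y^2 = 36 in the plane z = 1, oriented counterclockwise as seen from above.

Let S be the flat disk x^2 + y^2 ≤ 36 in the plane z = 1, with upward unit normal n̂ = ẑ. By Stokes' theorem,

    ∮_C F · dr = ∬_S (∇ × F) · n̂ dS = ∬_D (curl F)_z dA,

where D is the disk x^2 + y^2 ≤ 36.

Compute the curl of F = (0, 26x, 26x^2 + 26y^2):
    (∇ × F)_x = ∂F_z/∂y - ∂F_y/∂z = 52y,
    (∇ × F)_y = ∂F_x/∂z - ∂F_z/∂x = -52x,
    (∇ × F)_z = ∂F_y/∂x - ∂F_x/∂y = 26.

On z = 1, (curl F)_z = 26.

Convert to polar (x = r cos θ, y = r sin θ, dA = r dr dθ); the integrand becomes 26, so

    ∬_D (curl F)_z dA = ∫_0^{2π} ∫_0^{6} (26) · r dr dθ.

Inner (r from 0 to 6): 468.
Outer (θ from 0 to 2π): 936π.

Therefore ∮_C F · dr = 936π.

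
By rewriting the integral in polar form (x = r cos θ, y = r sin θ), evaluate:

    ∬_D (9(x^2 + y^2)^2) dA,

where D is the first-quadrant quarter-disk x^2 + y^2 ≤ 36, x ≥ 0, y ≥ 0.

The region D is 0 ≤ r ≤ 6, 0 ≤ θ ≤ π/2 in polar coordinates, where x = r cos(θ), y = r sin(θ), and dA = r dr dθ.

Under the substitution, the integrand becomes 9r^4, so

    ∬_D (9(x^2 + y^2)^2) dA = ∫_{0}^{π/2} ∫_{0}^{6} (9r^4) · r dr dθ.

Inner integral (in r): ∫_{0}^{6} (9r^4) · r dr = 69984.

Outer integral (in θ): ∫_{0}^{π/2} (69984) dθ = 34992π.

Therefore ∬_D (9(x^2 + y^2)^2) dA = 34992π.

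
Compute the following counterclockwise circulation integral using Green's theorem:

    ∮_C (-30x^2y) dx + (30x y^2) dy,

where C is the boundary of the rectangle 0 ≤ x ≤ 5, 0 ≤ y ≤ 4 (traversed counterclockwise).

Green's theorem converts the closed line integral into a double integral over the enclosed region D:

    ∮_C P dx + Q dy = ∬_D (∂Q/∂x - ∂P/∂y) dA.

Here P = -30x^2y, Q = 30x y^2, so

    ∂Q/∂x = 30y^2,    ∂P/∂y = -30x^2,
    ∂Q/∂x - ∂P/∂y = 30x^2 + 30y^2.

D is the region 0 ≤ x ≤ 5, 0 ≤ y ≤ 4. Evaluating the double integral:

    ∬_D (30x^2 + 30y^2) dA = ∫_0^{5} ∫_0^{4} (30x^2 + 30y^2) dy dx.

Inner (y from 0 to 4): 120x^2 + 640.
Outer (x from 0 to 5): 8200.

Therefore ∮_C P dx + Q dy = 8200.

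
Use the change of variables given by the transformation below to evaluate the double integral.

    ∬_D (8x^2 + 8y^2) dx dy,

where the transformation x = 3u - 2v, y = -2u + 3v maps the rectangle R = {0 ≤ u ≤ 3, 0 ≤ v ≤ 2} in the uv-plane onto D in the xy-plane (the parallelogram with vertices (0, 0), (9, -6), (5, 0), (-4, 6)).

Compute the Jacobian determinant of (x, y) with respect to (u, v):

    ∂(x,y)/∂(u,v) = | 3  -2 | = (3)(3) - (-2)(-2) = 5.
                   | -2  3 |

Its absolute value is |J| = 5 (the area scaling factor).

Substituting x = 3u - 2v, y = -2u + 3v into the integrand,

    8x^2 + 8y^2 → 104u^2 - 192u v + 104v^2,

so the integral becomes

    ∬_R (104u^2 - 192u v + 104v^2) · |J| du dv = ∫_0^3 ∫_0^2 (520u^2 - 960u v + 520v^2) dv du.

Inner (v): 1040u^2 - 1920u + 4160/3.
Outer (u): 4880.

Therefore ∬_D (8x^2 + 8y^2) dx dy = 4880.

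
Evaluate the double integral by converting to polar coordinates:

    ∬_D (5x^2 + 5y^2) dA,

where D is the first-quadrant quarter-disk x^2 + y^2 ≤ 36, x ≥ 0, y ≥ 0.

The region D is 0 ≤ r ≤ 6, 0 ≤ θ ≤ π/2 in polar coordinates, where x = r cos(θ), y = r sin(θ), and dA = r dr dθ.

Under the substitution, the integrand becomes 5r^2, so

    ∬_D (5x^2 + 5y^2) dA = ∫_{0}^{π/2} ∫_{0}^{6} (5r^2) · r dr dθ.

Inner integral (in r): ∫_{0}^{6} (5r^2) · r dr = 1620.

Outer integral (in θ): ∫_{0}^{π/2} (1620) dθ = 810π.

Therefore ∬_D (5x^2 + 5y^2) dA = 810π.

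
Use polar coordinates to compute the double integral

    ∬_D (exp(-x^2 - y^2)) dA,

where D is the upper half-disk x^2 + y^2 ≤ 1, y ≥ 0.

The region D is 0 ≤ r ≤ 1, 0 ≤ θ ≤ π in polar coordinates, where x = r cos(θ), y = r sin(θ), and dA = r dr dθ.

Under the substitution, the integrand becomes exp(-r^2), so

    ∬_D (exp(-x^2 - y^2)) dA = ∫_{0}^{π} ∫_{0}^{1} (exp(-r^2)) · r dr dθ.

Inner integral (in r): ∫_{0}^{1} (exp(-r^2)) · r dr = -(1 - e)exp(-1)/2.

Outer integral (in θ): ∫_{0}^{π} (-(1 - e)exp(-1)/2) dθ = -π exp(-1)/2 + π/2.

Therefore ∬_D (exp(-x^2 - y^2)) dA = -π exp(-1)/2 + π/2.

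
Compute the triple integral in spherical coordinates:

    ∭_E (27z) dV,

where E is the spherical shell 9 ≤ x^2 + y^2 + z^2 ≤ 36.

In spherical coordinates, x = ρ sin(φ) cos(θ), y = ρ sin(φ) sin(θ), z = ρ cos(φ), and dV = ρ^2 sin(φ) dρ dφ dθ.

The integrand becomes 27ρ cos(φ), so

    ∭_E (27z) dV = ∫_{0}^{2π} ∫_{0}^{π} ∫_{3}^{6} (27ρ cos(φ)) · ρ^2 sin(φ) dρ dφ dθ.

Inner (ρ): 32805sin(2φ)/8.
Middle (φ): 0.
Outer (θ): 0.

Therefore the triple integral equals 0.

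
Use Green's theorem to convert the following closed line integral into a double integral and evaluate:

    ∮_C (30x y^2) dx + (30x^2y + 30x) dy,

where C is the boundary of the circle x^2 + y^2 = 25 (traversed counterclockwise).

Green's theorem converts the closed line integral into a double integral over the enclosed region D:

    ∮_C P dx + Q dy = ∬_D (∂Q/∂x - ∂P/∂y) dA.

Here P = 30x y^2, Q = 30x^2y + 30x, so

    ∂Q/∂x = 60x y + 30,    ∂P/∂y = 60x y,
    ∂Q/∂x - ∂P/∂y = 30.

D is the region x^2 + y^2 ≤ 25. Evaluating the double integral:

In polar coordinates (x = r cos θ, y = r sin θ, dA = r dr dθ) the integrand becomes 30, so

    ∬_D (30) dA = ∫_0^{2π} ∫_0^{5} (30) · r dr dθ.

Inner (r from 0 to 5): 375.
Outer (θ from 0 to 2π): 750π.

Therefore ∮_C P dx + Q dy = 750π.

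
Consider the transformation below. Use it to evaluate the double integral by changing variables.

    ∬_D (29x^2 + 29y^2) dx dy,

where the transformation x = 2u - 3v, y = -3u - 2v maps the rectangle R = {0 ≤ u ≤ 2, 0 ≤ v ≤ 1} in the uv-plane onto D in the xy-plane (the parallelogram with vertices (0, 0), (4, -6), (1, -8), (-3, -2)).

Compute the Jacobian determinant of (x, y) with respect to (u, v):

    ∂(x,y)/∂(u,v) = | 2  -3 | = (2)(-2) - (-3)(-3) = -13.
                   | -3  -2 |

Its absolute value is |J| = 13 (the area scaling factor).

Substituting x = 2u - 3v, y = -3u - 2v into the integrand,

    29x^2 + 29y^2 → 377u^2 + 377v^2,

so the integral becomes

    ∬_R (377u^2 + 377v^2) · |J| du dv = ∫_0^2 ∫_0^1 (4901u^2 + 4901v^2) dv du.

Inner (v): 4901u^2 + 4901/3.
Outer (u): 49010/3.

Therefore ∬_D (29x^2 + 29y^2) dx dy = 49010/3.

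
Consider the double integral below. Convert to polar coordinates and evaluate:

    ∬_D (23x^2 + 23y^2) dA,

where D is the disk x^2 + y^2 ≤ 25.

The region D is 0 ≤ r ≤ 5, 0 ≤ θ ≤ 2π in polar coordinates, where x = r cos(θ), y = r sin(θ), and dA = r dr dθ.

Under the substitution, the integrand becomes 23r^2, so

    ∬_D (23x^2 + 23y^2) dA = ∫_{0}^{2π} ∫_{0}^{5} (23r^2) · r dr dθ.

Inner integral (in r): ∫_{0}^{5} (23r^2) · r dr = 14375/4.

Outer integral (in θ): ∫_{0}^{2π} (14375/4) dθ = 14375π/2.

Therefore ∬_D (23x^2 + 23y^2) dA = 14375π/2.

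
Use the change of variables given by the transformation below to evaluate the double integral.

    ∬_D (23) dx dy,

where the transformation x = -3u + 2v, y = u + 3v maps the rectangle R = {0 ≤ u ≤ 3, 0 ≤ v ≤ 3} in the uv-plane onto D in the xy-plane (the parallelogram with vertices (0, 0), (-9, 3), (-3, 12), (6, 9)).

Compute the Jacobian determinant of (x, y) with respect to (u, v):

    ∂(x,y)/∂(u,v) = | -3  2 | = (-3)(3) - (2)(1) = -11.
                   | 1  3 |

Its absolute value is |J| = 11 (the area scaling factor).

Substituting x = -3u + 2v, y = u + 3v into the integrand,

    23 → 23,

so the integral becomes

    ∬_R (23) · |J| du dv = ∫_0^3 ∫_0^3 (253) dv du.

Inner (v): 759.
Outer (u): 2277.

Therefore ∬_D (23) dx dy = 2277.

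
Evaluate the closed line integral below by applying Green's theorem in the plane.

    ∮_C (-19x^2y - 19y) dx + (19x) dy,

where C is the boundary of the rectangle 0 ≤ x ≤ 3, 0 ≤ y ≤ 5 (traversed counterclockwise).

Green's theorem converts the closed line integral into a double integral over the enclosed region D:

    ∮_C P dx + Q dy = ∬_D (∂Q/∂x - ∂P/∂y) dA.

Here P = -19x^2y - 19y, Q = 19x, so

    ∂Q/∂x = 19,    ∂P/∂y = -19x^2 - 19,
    ∂Q/∂x - ∂P/∂y = 19x^2 + 38.

D is the region 0 ≤ x ≤ 3, 0 ≤ y ≤ 5. Evaluating the double integral:

    ∬_D (19x^2 + 38) dA = ∫_0^{3} ∫_0^{5} (19x^2 + 38) dy dx.

Inner (y from 0 to 5): 95x^2 + 190.
Outer (x from 0 to 3): 1425.

Therefore ∮_C P dx + Q dy = 1425.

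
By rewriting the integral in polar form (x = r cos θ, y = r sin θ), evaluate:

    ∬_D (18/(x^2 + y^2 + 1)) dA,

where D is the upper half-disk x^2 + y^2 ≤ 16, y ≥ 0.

The region D is 0 ≤ r ≤ 4, 0 ≤ θ ≤ π in polar coordinates, where x = r cos(θ), y = r sin(θ), and dA = r dr dθ.

Under the substitution, the integrand becomes 18/(r^2 + 1), so

    ∬_D (18/(x^2 + y^2 + 1)) dA = ∫_{0}^{π} ∫_{0}^{4} (18/(r^2 + 1)) · r dr dθ.

Inner integral (in r): ∫_{0}^{4} (18/(r^2 + 1)) · r dr = log(118587876497).

Outer integral (in θ): ∫_{0}^{π} (log(118587876497)) dθ = log(118587876497^π).

Therefore ∬_D (18/(x^2 + y^2 + 1)) dA = log(118587876497^π).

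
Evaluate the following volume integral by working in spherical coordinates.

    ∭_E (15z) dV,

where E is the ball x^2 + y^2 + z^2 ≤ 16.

In spherical coordinates, x = ρ sin(φ) cos(θ), y = ρ sin(φ) sin(θ), z = ρ cos(φ), and dV = ρ^2 sin(φ) dρ dφ dθ.

The integrand becomes 15ρ cos(φ), so

    ∭_E (15z) dV = ∫_{0}^{2π} ∫_{0}^{π} ∫_{0}^{4} (15ρ cos(φ)) · ρ^2 sin(φ) dρ dφ dθ.

Inner (ρ): 480sin(2φ).
Middle (φ): 0.
Outer (θ): 0.

Therefore the triple integral equals 0.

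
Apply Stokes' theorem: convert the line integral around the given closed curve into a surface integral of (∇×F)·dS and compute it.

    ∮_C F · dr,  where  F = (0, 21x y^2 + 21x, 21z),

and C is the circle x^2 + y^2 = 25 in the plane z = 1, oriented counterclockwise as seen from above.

Let S be the flat disk x^2 + y^2 ≤ 25 in the plane z = 1, with upward unit normal n̂ = ẑ. By Stokes' theorem,

    ∮_C F · dr = ∬_S (∇ × F) · n̂ dS = ∬_D (curl F)_z dA,

where D is the disk x^2 + y^2 ≤ 25.

Compute the curl of F = (0, 21x y^2 + 21x, 21z):
    (∇ × F)_x = ∂F_z/∂y - ∂F_y/∂z = 0,
    (∇ × F)_y = ∂F_x/∂z - ∂F_z/∂x = 0,
    (∇ × F)_z = ∂F_y/∂x - ∂F_x/∂y = 21y^2 + 21.

On z = 1, (curl F)_z = 21y^2 + 21.

Convert to polar (x = r cos θ, y = r sin θ, dA = r dr dθ); the integrand becomes 21r^2sin(θ)^2 + 21, so

    ∬_D (curl F)_z dA = ∫_0^{2π} ∫_0^{5} (21r^2sin(θ)^2 + 21) · r dr dθ.

Inner (r from 0 to 5): 13125sin(θ)^2/4 + 525/2.
Outer (θ from 0 to 2π): 15225π/4.

Therefore ∮_C F · dr = 15225π/4.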